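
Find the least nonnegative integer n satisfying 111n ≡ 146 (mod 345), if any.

gcd(345, 111):
  345 = 3*111 + 12
  111 = 9*12 + 3
  12 = 4*3
so gcd(345, 111) = 3.
3 does not divide 146, so the congruence has no solution.

no solution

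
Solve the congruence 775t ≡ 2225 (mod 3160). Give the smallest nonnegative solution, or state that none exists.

gcd(3160, 775) = 5.
5 divides 2225, so solutions exist.
By Bézout, 775·(-53) + 3160·(13) = 5.
So 775·(-53) ≡ 5 (mod 3160); multiply by 445: t ≡ -23585 (mod 632).
Smallest nonnegative: t = -23585 mod 632 = 431.

431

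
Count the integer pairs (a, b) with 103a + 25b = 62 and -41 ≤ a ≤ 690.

gcd(103, 25) = 1  (103 = 4×25 + 3, 25 = 8×3 + 1, 3 = 3×1).
Back-substituting, 103×(-8) + 25×(33) = 1.
Scale by 62: particular solution (-496, 2046); reduce a mod 25: (4, -14).
General solution: a = 4 + 25t, b = -14 - 103t for integer t.
-41 ≤ 4 + 25t ≤ 690 gives t ∈ [-1, 27], which is 29 values.

29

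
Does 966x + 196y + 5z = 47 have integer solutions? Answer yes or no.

gcd(966, 196) = 14  (966 = 4*196 + 182, 196 = 1*182 + 14, 182 = 13*14).
gcd(14, 5) = 1.
1 divides 47, so integer solutions exist.

yes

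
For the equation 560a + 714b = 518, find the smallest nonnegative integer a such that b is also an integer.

43

gcd(714, 560) = 14  (714 = 1·560 + 154, 560 = 3·154 + 98, 154 = 1·98 + 56, 98 = 1·56 + 42, 56 = 1·42 + 14, 42 = 3·14).
14 divides 518, so solutions exist.
Back-substituting, 560·(-14) + 714·(11) = 14.
Scale by 518/14 = 37: (a₀, b₀) = (-518, 407).
General solution: a = -518 + 51t, b = 407 - 40t for integer t.
a ≥ 0: smallest is -518 mod 51 = 43 (at t = 11), with b = -33.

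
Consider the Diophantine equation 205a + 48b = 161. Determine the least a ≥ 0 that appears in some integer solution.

5

gcd(205, 48):
  205 = 4·48 + 13
  48 = 3·13 + 9
  13 = 1·9 + 4
  9 = 2·4 + 1
  4 = 4·1
so gcd(205, 48) = 1.
1 divides 161, so solutions exist.
Back-substitute for Bézout coefficients:
  1 = 9 - 2·4
  ... = 205·(-11) + 48·(47)
Scale by 161/1 = 161: (a₀, b₀) = (-1771, 7567).
General solution: a = -1771 + 48t, b = 7567 - 205t for integer t.
a ≥ 0: smallest is -1771 mod 48 = 5 (at t = 37), with b = -18.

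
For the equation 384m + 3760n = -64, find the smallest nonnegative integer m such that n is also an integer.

39

gcd(3760, 384) = 16  (3760 = 9×384 + 304, 384 = 1×304 + 80, 304 = 3×80 + 64, 80 = 1×64 + 16, 64 = 4×16).
16 divides -64, so solutions exist.
Back-substituting, 384×(49) + 3760×(-5) = 16.
Scale by -64/16 = -4: (m₀, n₀) = (-196, 20).
General solution: m = -196 + 235t, n = 20 - 24t for integer t.
m ≥ 0: smallest is -196 mod 235 = 39 (at t = 1), with n = -4.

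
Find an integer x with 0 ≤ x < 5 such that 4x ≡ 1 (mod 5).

gcd(5, 4) = 1.
By Bézout, 4*(-1) + 5*(1) = 1.
So 4*-1 ≡ 1 (mod 5), and -1 mod 5 = 4.

4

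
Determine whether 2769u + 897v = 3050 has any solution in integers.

no

gcd(2769, 897) = 39.
39 does not divide 3050 (remainder 8), so no integer solutions.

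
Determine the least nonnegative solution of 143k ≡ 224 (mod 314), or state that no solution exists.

gcd(314, 143) = 1.
1 divides 224, so solutions exist.
By Bézout, 143·(-101) + 314·(46) = 1.
So 143·(-101) ≡ 1 (mod 314); multiply by 224: k ≡ -22624 (mod 314).
Smallest nonnegative: k = -22624 mod 314 = 298.

298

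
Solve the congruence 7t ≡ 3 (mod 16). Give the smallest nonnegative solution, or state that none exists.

gcd(16, 7) = 1.
1 divides 3, so solutions exist.
By Bézout, 7*(7) + 16*(-3) = 1.
So 7*(7) ≡ 1 (mod 16); multiply by 3: t ≡ 21 (mod 16).
Smallest nonnegative: t = 21 mod 16 = 5.

5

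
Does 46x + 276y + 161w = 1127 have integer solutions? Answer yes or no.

yes

gcd(276, 46):
  276 = 6·46
so gcd(276, 46) = 46.
gcd(46, 161) = 23.
23 divides 1127, so integer solutions exist.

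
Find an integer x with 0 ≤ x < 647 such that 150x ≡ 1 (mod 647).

gcd(647, 150) = 1.
By Bézout, 150*(289) + 647*(-67) = 1.
So 150*289 ≡ 1 (mod 647), and 289 mod 647 = 289.

289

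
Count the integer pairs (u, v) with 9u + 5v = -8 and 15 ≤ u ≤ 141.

25

gcd(9, 5):
  9 = 1*5 + 4
  5 = 1*4 + 1
  4 = 4*1
so gcd(9, 5) = 1.
Back-substitute for Bézout coefficients:
  1 = 5 - 1*4
  ... = 9*(-1) + 5*(2)
Scale by -8: particular solution (8, -16); reduce u mod 5: (3, -7).
General solution: u = 3 + 5t, v = -7 - 9t for integer t.
15 ≤ 3 + 5t ≤ 141 gives t ∈ [3, 27], which is 25 values.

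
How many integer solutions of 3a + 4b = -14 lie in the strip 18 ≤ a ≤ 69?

13

gcd(4, 3):
  4 = 1·3 + 1
  3 = 3·1
so gcd(4, 3) = 1.
Back-substitute for Bézout coefficients:
  1 = 4 - 1·3
  ... = 3·(-1) + 4·(1)
Scale by -14: particular solution (14, -14); reduce a mod 4: (2, -5).
General solution: a = 2 + 4t, b = -5 - 3t for integer t.
18 ≤ 2 + 4t ≤ 69 gives t ∈ [4, 16], which is 13 values.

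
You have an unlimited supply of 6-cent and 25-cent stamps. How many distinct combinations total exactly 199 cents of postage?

Need nonnegative integers with 6j + 25k = 199.
gcd(6, 25) = 1, and 6·(-4) + 25·(1) = 1.
So (j₀, k₀) = (-796, 199); general j = -796 + 25t, k = 199 - 6t.
j ≥ 0 ⇒ t ≥ 32; k ≥ 0 ⇒ t ≤ 33. That's 2 values of t.

2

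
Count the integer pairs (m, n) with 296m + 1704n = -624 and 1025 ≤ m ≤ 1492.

gcd(1704, 296) = 8  (1704 = 5·296 + 224, 296 = 1·224 + 72, 224 = 3·72 + 8, 72 = 9·8).
Back-substituting, 296·(-23) + 1704·(4) = 8.
Scale by -78: particular solution (1794, -312); reduce m mod 213: (90, -16).
General solution: m = 90 + 213t, n = -16 - 37t for integer t.
1025 ≤ 90 + 213t ≤ 1492 gives t ∈ [5, 6], which is 2 values.

2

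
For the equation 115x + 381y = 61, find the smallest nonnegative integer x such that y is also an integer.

196

gcd(381, 115) = 1  (381 = 3×115 + 36, 115 = 3×36 + 7, 36 = 5×7 + 1, 7 = 7×1).
1 divides 61, so solutions exist.
Back-substituting, 115×(-53) + 381×(16) = 1.
Scale by 61/1 = 61: (x₀, y₀) = (-3233, 976).
General solution: x = -3233 + 381t, y = 976 - 115t for integer t.
x ≥ 0: smallest is -3233 mod 381 = 196 (at t = 9), with y = -59.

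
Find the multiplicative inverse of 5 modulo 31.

gcd(31, 5) = 1  (31 = 6*5 + 1, 5 = 5*1).
Back-substituting, 5*(-6) + 31*(1) = 1.
So 5*-6 ≡ 1 (mod 31), and -6 mod 31 = 25.

25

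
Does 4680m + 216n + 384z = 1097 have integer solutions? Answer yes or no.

gcd(4680, 216):
  4680 = 21*216 + 144
  216 = 1*144 + 72
  144 = 2*72
so gcd(4680, 216) = 72.
gcd(72, 384) = 24.
24 does not divide 1097 (remainder 17), so no integer solutions.

no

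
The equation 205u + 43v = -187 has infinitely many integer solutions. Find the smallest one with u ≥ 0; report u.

gcd(205, 43):
  205 = 4×43 + 33
  43 = 1×33 + 10
  33 = 3×10 + 3
  10 = 3×3 + 1
  3 = 3×1
so gcd(205, 43) = 1.
1 divides -187, so solutions exist.
Back-substitute for Bézout coefficients:
  1 = 10 - 3×3
  ... = 205×(-13) + 43×(62)
Scale by -187/1 = -187: (u₀, v₀) = (2431, -11594).
General solution: u = 2431 + 43t, v = -11594 - 205t for integer t.
u ≥ 0: smallest is 2431 mod 43 = 23 (at t = -56), with v = -114.

23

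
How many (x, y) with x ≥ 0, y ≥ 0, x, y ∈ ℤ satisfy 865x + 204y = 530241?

3

gcd(865, 204) = 1  (865 = 4*204 + 49, 204 = 4*49 + 8, 49 = 6*8 + 1, 8 = 8*1).
Back-substituting, 865*(25) + 204*(-106) = 1.
Scale by 530241: one solution is (13256025, -56205546). Reduce x mod 204: (105, 2154).
General: x = 105 + 204t, y = 2154 - 865t.
x ≥ 0 ⇒ t ≥ 0; y ≥ 0 ⇒ t ≤ 2. So t ∈ [0, 2]: 3 solutions.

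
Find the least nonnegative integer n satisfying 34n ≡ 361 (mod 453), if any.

397

gcd(453, 34) = 1  (453 = 13×34 + 11, 34 = 3×11 + 1, 11 = 11×1).
1 divides 361, so solutions exist.
Back-substituting, 34×(40) + 453×(-3) = 1.
So 34×(40) ≡ 1 (mod 453); multiply by 361: n ≡ 14440 (mod 453).
Smallest nonnegative: n = 14440 mod 453 = 397.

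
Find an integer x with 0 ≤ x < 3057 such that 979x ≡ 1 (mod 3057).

gcd(3057, 979) = 1  (3057 = 3×979 + 120, 979 = 8×120 + 19, 120 = 6×19 + 6, 19 = 3×6 + 1, 6 = 6×1).
Back-substituting, 979×(484) + 3057×(-155) = 1.
So 979×484 ≡ 1 (mod 3057), and 484 mod 3057 = 484.

484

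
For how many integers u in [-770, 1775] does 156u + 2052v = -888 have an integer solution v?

15

gcd(2052, 156):
  2052 = 13·156 + 24
  156 = 6·24 + 12
  24 = 2·12
so gcd(2052, 156) = 12.
Back-substitute for Bézout coefficients:
  12 = 156 - 6·24
  ... = 156·(79) + 2052·(-6)
Scale by -74: particular solution (-5846, 444); reduce u mod 171: (139, -11).
General solution: u = 139 + 171t, v = -11 - 13t for integer t.
-770 ≤ 139 + 171t ≤ 1775 gives t ∈ [-5, 9], which is 15 values.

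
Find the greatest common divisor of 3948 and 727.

1

gcd(3948, 727):
  3948 = 5·727 + 313
  727 = 2·313 + 101
  313 = 3·101 + 10
  101 = 10·10 + 1
  10 = 10·1
so gcd(3948, 727) = 1.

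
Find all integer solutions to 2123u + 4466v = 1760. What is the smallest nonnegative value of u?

390

gcd(4466, 2123) = 11  (4466 = 2×2123 + 220, 2123 = 9×220 + 143, 220 = 1×143 + 77, 143 = 1×77 + 66, 77 = 1×66 + 11, 66 = 6×11).
11 divides 1760, so solutions exist.
Back-substituting, 2123×(-61) + 4466×(29) = 11.
Scale by 1760/11 = 160: (u₀, v₀) = (-9760, 4640).
General solution: u = -9760 + 406t, v = 4640 - 193t for integer t.
u ≥ 0: smallest is -9760 mod 406 = 390 (at t = 25), with v = -185.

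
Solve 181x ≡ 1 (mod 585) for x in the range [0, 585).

181

gcd(585, 181) = 1  (585 = 3×181 + 42, 181 = 4×42 + 13, 42 = 3×13 + 3, 13 = 4×3 + 1, 3 = 3×1).
Back-substituting, 181×(181) + 585×(-56) = 1.
So 181×181 ≡ 1 (mod 585), and 181 mod 585 = 181.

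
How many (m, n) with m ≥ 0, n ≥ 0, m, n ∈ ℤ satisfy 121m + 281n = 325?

0

gcd(281, 121):
  281 = 2·121 + 39
  121 = 3·39 + 4
  39 = 9·4 + 3
  4 = 1·3 + 1
  3 = 3·1
so gcd(281, 121) = 1.
Back-substitute for Bézout coefficients:
  1 = 4 - 1·3
  ... = 121·(72) + 281·(-31)
Scale by 325: one solution is (23400, -10075). Reduce m mod 281: (77, -32).
General: m = 77 + 281t, n = -32 - 121t.
m ≥ 0 ⇒ t ≥ 0; n ≥ 0 ⇒ t ≤ -1. So t ∈ [0, -1]: 0 solutions.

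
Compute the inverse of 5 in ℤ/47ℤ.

gcd(47, 5) = 1  (47 = 9×5 + 2, 5 = 2×2 + 1, 2 = 2×1).
Back-substituting, 5×(19) + 47×(-2) = 1.
So 5×19 ≡ 1 (mod 47), and 19 mod 47 = 19.

19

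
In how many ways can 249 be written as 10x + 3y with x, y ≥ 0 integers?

gcd(10, 3) = 1  (10 = 3*3 + 1, 3 = 3*1).
Back-substituting, 10*(1) + 3*(-3) = 1.
Scale by 249: one solution is (249, -747). Reduce x mod 3: (0, 83).
General: x = 0 + 3t, y = 83 - 10t.
x ≥ 0 ⇒ t ≥ 0; y ≥ 0 ⇒ t ≤ 8. So t ∈ [0, 8]: 9 solutions.

9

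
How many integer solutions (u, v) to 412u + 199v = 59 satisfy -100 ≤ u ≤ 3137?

gcd(412, 199):
  412 = 2*199 + 14
  199 = 14*14 + 3
  14 = 4*3 + 2
  3 = 1*2 + 1
  2 = 2*1
so gcd(412, 199) = 1.
Back-substitute for Bézout coefficients:
  1 = 3 - 1*2
  ... = 412*(-71) + 199*(147)
Scale by 59: particular solution (-4189, 8673); reduce u mod 199: (189, -391).
General solution: u = 189 + 199t, v = -391 - 412t for integer t.
-100 ≤ 189 + 199t ≤ 3137 gives t ∈ [-1, 14], which is 16 values.

16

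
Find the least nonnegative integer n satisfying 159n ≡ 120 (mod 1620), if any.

gcd(1620, 159) = 3.
3 divides 120, so solutions exist.
By Bézout, 159*(-163) + 1620*(16) = 3.
So 159*(-163) ≡ 3 (mod 1620); multiply by 40: n ≡ -6520 (mod 540).
Smallest nonnegative: n = -6520 mod 540 = 500.

500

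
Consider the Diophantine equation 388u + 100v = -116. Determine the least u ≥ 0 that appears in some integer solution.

gcd(388, 100) = 4.
4 divides -116, so solutions exist.
By Bézout, 388*(8) + 100*(-31) = 4.
Scale by -116/4 = -29: (u₀, v₀) = (-232, 899).
General solution: u = -232 + 25t, v = 899 - 97t for integer t.
u ≥ 0: smallest is -232 mod 25 = 18 (at t = 10), with v = -71.

18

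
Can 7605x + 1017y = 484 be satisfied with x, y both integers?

no

gcd(7605, 1017) = 9.
9 does not divide 484 (remainder 7), so no integer solutions.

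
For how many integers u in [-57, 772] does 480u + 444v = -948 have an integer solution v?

gcd(480, 444) = 12.
By Bézout, 480×(-12) + 444×(13) = 12.
Particular solution: (23, -27).
General solution: u = 23 + 37t, v = -27 - 40t for integer t.
-57 ≤ 23 + 37t ≤ 772 gives t ∈ [-2, 20], which is 23 values.

23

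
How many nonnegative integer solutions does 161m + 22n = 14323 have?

4

gcd(161, 22) = 1  (161 = 7·22 + 7, 22 = 3·7 + 1, 7 = 7·1).
Back-substituting, 161·(-3) + 22·(22) = 1.
Scale by 14323: one solution is (-42969, 315106). Reduce m mod 22: (19, 512).
General: m = 19 + 22t, n = 512 - 161t.
m ≥ 0 ⇒ t ≥ 0; n ≥ 0 ⇒ t ≤ 3. So t ∈ [0, 3]: 4 solutions.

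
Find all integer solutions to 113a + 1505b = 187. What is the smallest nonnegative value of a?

894

gcd(1505, 113) = 1  (1505 = 13·113 + 36, 113 = 3·36 + 5, 36 = 7·5 + 1, 5 = 5·1).
1 divides 187, so solutions exist.
Back-substituting, 113·(-293) + 1505·(22) = 1.
Scale by 187/1 = 187: (a₀, b₀) = (-54791, 4114).
General solution: a = -54791 + 1505t, b = 4114 - 113t for integer t.
a ≥ 0: smallest is -54791 mod 1505 = 894 (at t = 37), with b = -67.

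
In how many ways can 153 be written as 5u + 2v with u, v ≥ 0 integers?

gcd(5, 2) = 1  (5 = 2·2 + 1, 2 = 2·1).
Back-substituting, 5·(1) + 2·(-2) = 1.
Scale by 153: one solution is (153, -306). Reduce u mod 2: (1, 74).
General: u = 1 + 2t, v = 74 - 5t.
u ≥ 0 ⇒ t ≥ 0; v ≥ 0 ⇒ t ≤ 14. So t ∈ [0, 14]: 15 solutions.

15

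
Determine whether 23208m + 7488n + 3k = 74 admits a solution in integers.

no

gcd(23208, 7488) = 24  (23208 = 3×7488 + 744, 7488 = 10×744 + 48, 744 = 15×48 + 24, 48 = 2×24).
gcd(24, 3) = 3.
3 does not divide 74 (remainder 2), so no integer solutions.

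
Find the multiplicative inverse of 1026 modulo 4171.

996

gcd(4171, 1026):
  4171 = 4·1026 + 67
  1026 = 15·67 + 21
  67 = 3·21 + 4
  21 = 5·4 + 1
  4 = 4·1
so gcd(4171, 1026) = 1.
Back-substitute for Bézout coefficients:
  1 = 21 - 5·4
  ... = 1026·(996) + 4171·(-245)
So 1026·996 ≡ 1 (mod 4171), and 996 mod 4171 = 996.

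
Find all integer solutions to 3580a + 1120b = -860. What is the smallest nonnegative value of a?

gcd(3580, 1120) = 20.
20 divides -860, so solutions exist.
By Bézout, 3580×(-5) + 1120×(16) = 20.
Scale by -860/20 = -43: (a₀, b₀) = (215, -688).
General solution: a = 215 + 56t, b = -688 - 179t for integer t.
a ≥ 0: smallest is 215 mod 56 = 47 (at t = -3), with b = -151.

47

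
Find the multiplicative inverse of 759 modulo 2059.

gcd(2059, 759) = 1.
By Bézout, 759*(-255) + 2059*(94) = 1.
So 759*-255 ≡ 1 (mod 2059), and -255 mod 2059 = 1804.

1804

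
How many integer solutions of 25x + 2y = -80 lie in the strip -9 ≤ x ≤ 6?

8

gcd(25, 2) = 1.
By Bézout, 25·(1) + 2·(-12) = 1.
Particular solution: (0, -40).
General solution: x = 0 + 2t, y = -40 - 25t for integer t.
-9 ≤ 0 + 2t ≤ 6 gives t ∈ [-4, 3], which is 8 values.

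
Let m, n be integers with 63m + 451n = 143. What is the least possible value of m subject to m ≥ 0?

gcd(451, 63) = 1  (451 = 7·63 + 10, 63 = 6·10 + 3, 10 = 3·3 + 1, 3 = 3·1).
1 divides 143, so solutions exist.
Back-substituting, 63·(-136) + 451·(19) = 1.
Scale by 143/1 = 143: (m₀, n₀) = (-19448, 2717).
General solution: m = -19448 + 451t, n = 2717 - 63t for integer t.
m ≥ 0: smallest is -19448 mod 451 = 396 (at t = 44), with n = -55.

396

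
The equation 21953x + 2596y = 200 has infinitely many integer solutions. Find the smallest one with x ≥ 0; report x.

gcd(21953, 2596):
  21953 = 8*2596 + 1185
  2596 = 2*1185 + 226
  1185 = 5*226 + 55
  226 = 4*55 + 6
  55 = 9*6 + 1
  6 = 6*1
so gcd(21953, 2596) = 1.
1 divides 200, so solutions exist.
Back-substitute for Bézout coefficients:
  1 = 55 - 9*6
  ... = 21953*(425) + 2596*(-3594)
Scale by 200/1 = 200: (x₀, y₀) = (85000, -718800).
General solution: x = 85000 + 2596t, y = -718800 - 21953t for integer t.
x ≥ 0: smallest is 85000 mod 2596 = 1928 (at t = -32), with y = -16304.

1928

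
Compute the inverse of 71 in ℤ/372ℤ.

gcd(372, 71) = 1.
By Bézout, 71·(131) + 372·(-25) = 1.
So 71·131 ≡ 1 (mod 372), and 131 mod 372 = 131.

131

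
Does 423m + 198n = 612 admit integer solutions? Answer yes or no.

gcd(423, 198) = 9  (423 = 2×198 + 27, 198 = 7×27 + 9, 27 = 3×9).
9 divides 612, so integer solutions exist.

yes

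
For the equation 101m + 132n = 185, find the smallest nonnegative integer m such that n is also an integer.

109

gcd(132, 101) = 1  (132 = 1*101 + 31, 101 = 3*31 + 8, 31 = 3*8 + 7, 8 = 1*7 + 1, 7 = 7*1).
1 divides 185, so solutions exist.
Back-substituting, 101*(17) + 132*(-13) = 1.
Scale by 185/1 = 185: (m₀, n₀) = (3145, -2405).
General solution: m = 3145 + 132t, n = -2405 - 101t for integer t.
m ≥ 0: smallest is 3145 mod 132 = 109 (at t = -23), with n = -82.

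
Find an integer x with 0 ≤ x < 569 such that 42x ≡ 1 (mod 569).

gcd(569, 42) = 1  (569 = 13×42 + 23, 42 = 1×23 + 19, 23 = 1×19 + 4, 19 = 4×4 + 3, 4 = 1×3 + 1, 3 = 3×1).
Back-substituting, 42×(-149) + 569×(11) = 1.
So 42×-149 ≡ 1 (mod 569), and -149 mod 569 = 420.

420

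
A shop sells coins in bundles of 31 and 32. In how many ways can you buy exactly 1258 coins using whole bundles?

Need nonnegative integers with 31j + 32k = 1258.
gcd(31, 32) = 1, and 31·(-1) + 32·(1) = 1.
So (j₀, k₀) = (-1258, 1258); general j = -1258 + 32t, k = 1258 - 31t.
j ≥ 0 ⇒ t ≥ 40; k ≥ 0 ⇒ t ≤ 40. That's 1 value of t.

1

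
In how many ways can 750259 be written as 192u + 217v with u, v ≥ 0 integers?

gcd(217, 192):
  217 = 1*192 + 25
  192 = 7*25 + 17
  25 = 1*17 + 8
  17 = 2*8 + 1
  8 = 8*1
so gcd(217, 192) = 1.
Back-substitute for Bézout coefficients:
  1 = 17 - 2*8
  ... = 192*(26) + 217*(-23)
Scale by 750259: one solution is (19506734, -17255957). Reduce u mod 217: (170, 3307).
General: u = 170 + 217t, v = 3307 - 192t.
u ≥ 0 ⇒ t ≥ 0; v ≥ 0 ⇒ t ≤ 17. So t ∈ [0, 17]: 18 solutions.

18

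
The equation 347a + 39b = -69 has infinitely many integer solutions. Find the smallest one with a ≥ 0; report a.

gcd(347, 39):
  347 = 8×39 + 35
  39 = 1×35 + 4
  35 = 8×4 + 3
  4 = 1×3 + 1
  3 = 3×1
so gcd(347, 39) = 1.
1 divides -69, so solutions exist.
Back-substitute for Bézout coefficients:
  1 = 4 - 1×3
  ... = 347×(-10) + 39×(89)
Scale by -69/1 = -69: (a₀, b₀) = (690, -6141).
General solution: a = 690 + 39t, b = -6141 - 347t for integer t.
a ≥ 0: smallest is 690 mod 39 = 27 (at t = -17), with b = -242.

27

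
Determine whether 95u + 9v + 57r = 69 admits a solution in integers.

gcd(95, 9) = 1  (95 = 10*9 + 5, 9 = 1*5 + 4, 5 = 1*4 + 1, 4 = 4*1).
gcd(1, 57) = 1.
1 divides 69, so integer solutions exist.

yes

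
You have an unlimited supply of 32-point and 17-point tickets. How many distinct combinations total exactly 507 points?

Need nonnegative integers with 32j + 17k = 507.
gcd(32, 17) = 1, and 32·(8) + 17·(-15) = 1.
So (j₀, k₀) = (4056, -7605); general j = 4056 + 17t, k = -7605 - 32t.
j ≥ 0 ⇒ t ≥ -238; k ≥ 0 ⇒ t ≤ -238. That's 1 value of t.

1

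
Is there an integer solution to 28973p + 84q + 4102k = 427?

yes

gcd(28973, 84):
  28973 = 344×84 + 77
  84 = 1×77 + 7
  77 = 11×7
so gcd(28973, 84) = 7.
gcd(7, 4102) = 7.
7 divides 427, so integer solutions exist.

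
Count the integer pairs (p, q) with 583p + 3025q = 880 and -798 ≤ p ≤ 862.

6

gcd(3025, 583) = 11.
By Bézout, 583·(-83) + 3025·(16) = 11.
Particular solution: (235, -45).
General solution: p = 235 + 275t, q = -45 - 53t for integer t.
-798 ≤ 235 + 275t ≤ 862 gives t ∈ [-3, 2], which is 6 values.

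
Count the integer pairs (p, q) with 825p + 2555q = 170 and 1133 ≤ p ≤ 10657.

gcd(2555, 825):
  2555 = 3*825 + 80
  825 = 10*80 + 25
  80 = 3*25 + 5
  25 = 5*5
so gcd(2555, 825) = 5.
Back-substitute for Bézout coefficients:
  5 = 80 - 3*25
  ... = 825*(-96) + 2555*(31)
Scale by 34: particular solution (-3264, 1054); reduce p mod 511: (313, -101).
General solution: p = 313 + 511t, q = -101 - 165t for integer t.
1133 ≤ 313 + 511t ≤ 10657 gives t ∈ [2, 20], which is 19 values.

19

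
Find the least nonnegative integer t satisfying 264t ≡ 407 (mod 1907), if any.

gcd(1907, 264):
  1907 = 7×264 + 59
  264 = 4×59 + 28
  59 = 2×28 + 3
  28 = 9×3 + 1
  3 = 3×1
so gcd(1907, 264) = 1.
1 divides 407, so solutions exist.
Back-substitute for Bézout coefficients:
  1 = 28 - 9×3
  ... = 264×(614) + 1907×(-85)
So 264×(614) ≡ 1 (mod 1907); multiply by 407: t ≡ 249898 (mod 1907).
Smallest nonnegative: t = 249898 mod 1907 = 81.

81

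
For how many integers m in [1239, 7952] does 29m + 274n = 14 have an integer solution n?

25

gcd(274, 29) = 1  (274 = 9·29 + 13, 29 = 2·13 + 3, 13 = 4·3 + 1, 3 = 3·1).
Back-substituting, 29·(-85) + 274·(9) = 1.
Scale by 14: particular solution (-1190, 126); reduce m mod 274: (180, -19).
General solution: m = 180 + 274t, n = -19 - 29t for integer t.
1239 ≤ 180 + 274t ≤ 7952 gives t ∈ [4, 28], which is 25 values.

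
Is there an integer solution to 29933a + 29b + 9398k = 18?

yes

gcd(29933, 29) = 1  (29933 = 1032·29 + 5, 29 = 5·5 + 4, 5 = 1·4 + 1, 4 = 4·1).
gcd(1, 9398) = 1.
1 divides 18, so integer solutions exist.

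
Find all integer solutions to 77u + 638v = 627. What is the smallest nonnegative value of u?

33

gcd(638, 77):
  638 = 8×77 + 22
  77 = 3×22 + 11
  22 = 2×11
so gcd(638, 77) = 11.
11 divides 627, so solutions exist.
Back-substitute for Bézout coefficients:
  11 = 77 - 3×22
  ... = 77×(25) + 638×(-3)
Scale by 627/11 = 57: (u₀, v₀) = (1425, -171).
General solution: u = 1425 + 58t, v = -171 - 7t for integer t.
u ≥ 0: smallest is 1425 mod 58 = 33 (at t = -24), with v = -3.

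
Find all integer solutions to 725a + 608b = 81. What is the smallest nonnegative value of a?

141

gcd(725, 608):
  725 = 1·608 + 117
  608 = 5·117 + 23
  117 = 5·23 + 2
  23 = 11·2 + 1
  2 = 2·1
so gcd(725, 608) = 1.
1 divides 81, so solutions exist.
Back-substitute for Bézout coefficients:
  1 = 23 - 11·2
  ... = 725·(-291) + 608·(347)
Scale by 81/1 = 81: (a₀, b₀) = (-23571, 28107).
General solution: a = -23571 + 608t, b = 28107 - 725t for integer t.
a ≥ 0: smallest is -23571 mod 608 = 141 (at t = 39), with b = -168.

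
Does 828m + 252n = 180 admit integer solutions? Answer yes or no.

gcd(828, 252) = 36.
36 divides 180, so integer solutions exist.

yes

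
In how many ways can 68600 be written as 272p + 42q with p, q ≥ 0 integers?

12

gcd(272, 42) = 2  (272 = 6·42 + 20, 42 = 2·20 + 2, 20 = 10·2).
Back-substituting, 272·(-2) + 42·(13) = 2.
Scale by 34300: one solution is (-68600, 445900). Reduce p mod 21: (7, 1588).
General: p = 7 + 21t, q = 1588 - 136t.
p ≥ 0 ⇒ t ≥ 0; q ≥ 0 ⇒ t ≤ 11. So t ∈ [0, 11]: 12 solutions.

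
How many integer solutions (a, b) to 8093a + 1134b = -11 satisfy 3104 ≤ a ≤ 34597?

gcd(8093, 1134):
  8093 = 7×1134 + 155
  1134 = 7×155 + 49
  155 = 3×49 + 8
  49 = 6×8 + 1
  8 = 8×1
so gcd(8093, 1134) = 1.
Back-substitute for Bézout coefficients:
  1 = 49 - 6×8
  ... = 8093×(-139) + 1134×(992)
Scale by -11: particular solution (1529, -10912); reduce a mod 1134: (395, -2819).
General solution: a = 395 + 1134t, b = -2819 - 8093t for integer t.
3104 ≤ 395 + 1134t ≤ 34597 gives t ∈ [3, 30], which is 28 values.

28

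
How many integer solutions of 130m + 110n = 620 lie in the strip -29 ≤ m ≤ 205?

gcd(130, 110) = 10.
By Bézout, 130×(-5) + 110×(6) = 10.
Particular solution: (9, -5).
General solution: m = 9 + 11t, n = -5 - 13t for integer t.
-29 ≤ 9 + 11t ≤ 205 gives t ∈ [-3, 17], which is 21 values.

21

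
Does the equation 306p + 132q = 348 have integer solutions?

yes

gcd(306, 132):
  306 = 2·132 + 42
  132 = 3·42 + 6
  42 = 7·6
so gcd(306, 132) = 6.
6 divides 348, so integer solutions exist.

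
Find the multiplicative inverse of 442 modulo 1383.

97

gcd(1383, 442) = 1  (1383 = 3×442 + 57, 442 = 7×57 + 43, 57 = 1×43 + 14, 43 = 3×14 + 1, 14 = 14×1).
Back-substituting, 442×(97) + 1383×(-31) = 1.
So 442×97 ≡ 1 (mod 1383), and 97 mod 1383 = 97.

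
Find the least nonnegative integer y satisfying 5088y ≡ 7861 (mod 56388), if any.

no solution

gcd(56388, 5088) = 12  (56388 = 11·5088 + 420, 5088 = 12·420 + 48, 420 = 8·48 + 36, 48 = 1·36 + 12, 36 = 3·12).
12 does not divide 7861, so the congruence has no solution.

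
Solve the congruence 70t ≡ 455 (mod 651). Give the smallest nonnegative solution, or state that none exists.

53

gcd(651, 70) = 7  (651 = 9·70 + 21, 70 = 3·21 + 7, 21 = 3·7).
7 divides 455, so solutions exist.
Back-substituting, 70·(28) + 651·(-3) = 7.
So 70·(28) ≡ 7 (mod 651); multiply by 65: t ≡ 1820 (mod 93).
Smallest nonnegative: t = 1820 mod 93 = 53.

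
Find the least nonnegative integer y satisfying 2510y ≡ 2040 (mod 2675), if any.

474

gcd(2675, 2510) = 5  (2675 = 1×2510 + 165, 2510 = 15×165 + 35, 165 = 4×35 + 25, 35 = 1×25 + 10, 25 = 2×10 + 5, 10 = 2×5).
5 divides 2040, so solutions exist.
Back-substituting, 2510×(-227) + 2675×(213) = 5.
So 2510×(-227) ≡ 5 (mod 2675); multiply by 408: y ≡ -92616 (mod 535).
Smallest nonnegative: y = -92616 mod 535 = 474.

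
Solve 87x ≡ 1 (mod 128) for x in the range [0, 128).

gcd(128, 87) = 1  (128 = 1*87 + 41, 87 = 2*41 + 5, 41 = 8*5 + 1, 5 = 5*1).
Back-substituting, 87*(-25) + 128*(17) = 1.
So 87*-25 ≡ 1 (mod 128), and -25 mod 128 = 103.

103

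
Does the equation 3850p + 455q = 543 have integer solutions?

no

gcd(3850, 455) = 35.
35 does not divide 543 (remainder 18), so no integer solutions.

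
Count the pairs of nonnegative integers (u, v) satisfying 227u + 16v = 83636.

gcd(227, 16) = 1.
By Bézout, 227×(-5) + 16×(71) = 1.
One solution: (12, 5057).
General: u = 12 + 16t, v = 5057 - 227t.
u ≥ 0 ⇒ t ≥ 0; v ≥ 0 ⇒ t ≤ 22. So t ∈ [0, 22]: 23 solutions.

23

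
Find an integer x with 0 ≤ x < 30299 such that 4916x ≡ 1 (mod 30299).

gcd(30299, 4916):
  30299 = 6·4916 + 803
  4916 = 6·803 + 98
  803 = 8·98 + 19
  98 = 5·19 + 3
  19 = 6·3 + 1
  3 = 3·1
so gcd(30299, 4916) = 1.
Back-substitute for Bézout coefficients:
  1 = 19 - 6·3
  ... = 4916·(-9584) + 30299·(1555)
So 4916·-9584 ≡ 1 (mod 30299), and -9584 mod 30299 = 20715.

20715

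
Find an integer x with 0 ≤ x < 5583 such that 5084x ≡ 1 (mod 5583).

gcd(5583, 5084) = 1.
By Bézout, 5084×(-772) + 5583×(703) = 1.
So 5084×-772 ≡ 1 (mod 5583), and -772 mod 5583 = 4811.

4811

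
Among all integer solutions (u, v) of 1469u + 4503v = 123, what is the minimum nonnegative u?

4077

gcd(4503, 1469):
  4503 = 3*1469 + 96
  1469 = 15*96 + 29
  96 = 3*29 + 9
  29 = 3*9 + 2
  9 = 4*2 + 1
  2 = 2*1
so gcd(4503, 1469) = 1.
1 divides 123, so solutions exist.
Back-substitute for Bézout coefficients:
  1 = 9 - 4*2
  ... = 1469*(-2017) + 4503*(658)
Scale by 123/1 = 123: (u₀, v₀) = (-248091, 80934).
General solution: u = -248091 + 4503t, v = 80934 - 1469t for integer t.
u ≥ 0: smallest is -248091 mod 4503 = 4077 (at t = 56), with v = -1330.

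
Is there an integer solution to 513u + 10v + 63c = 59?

gcd(513, 10):
  513 = 51×10 + 3
  10 = 3×3 + 1
  3 = 3×1
so gcd(513, 10) = 1.
gcd(1, 63) = 1.
1 divides 59, so integer solutions exist.

yes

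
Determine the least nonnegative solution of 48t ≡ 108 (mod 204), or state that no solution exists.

15

gcd(204, 48) = 12  (204 = 4×48 + 12, 48 = 4×12).
12 divides 108, so solutions exist.
Back-substituting, 48×(-4) + 204×(1) = 12.
So 48×(-4) ≡ 12 (mod 204); multiply by 9: t ≡ -36 (mod 17).
Smallest nonnegative: t = -36 mod 17 = 15.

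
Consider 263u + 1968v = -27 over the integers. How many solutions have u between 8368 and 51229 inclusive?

gcd(1968, 263) = 1  (1968 = 7·263 + 127, 263 = 2·127 + 9, 127 = 14·9 + 1, 9 = 9·1).
Back-substituting, 263·(-217) + 1968·(29) = 1.
Scale by -27: particular solution (5859, -783); reduce u mod 1968: (1923, -257).
General solution: u = 1923 + 1968t, v = -257 - 263t for integer t.
8368 ≤ 1923 + 1968t ≤ 51229 gives t ∈ [4, 25], which is 22 values.

22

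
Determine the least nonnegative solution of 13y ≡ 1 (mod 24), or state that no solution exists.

13

gcd(24, 13) = 1.
1 divides 1, so solutions exist.
By Bézout, 13×(-11) + 24×(6) = 1.
So 13×(-11) ≡ 1 (mod 24); multiply by 1: y ≡ -11 (mod 24).
Smallest nonnegative: y = -11 mod 24 = 13.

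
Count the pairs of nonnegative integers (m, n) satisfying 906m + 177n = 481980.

9

gcd(906, 177):
  906 = 5×177 + 21
  177 = 8×21 + 9
  21 = 2×9 + 3
  9 = 3×3
so gcd(906, 177) = 3.
Back-substitute for Bézout coefficients:
  3 = 21 - 2×9
  ... = 906×(17) + 177×(-87)
Scale by 160660: one solution is (2731220, -13977420). Reduce m mod 59: (51, 2462).
General: m = 51 + 59t, n = 2462 - 302t.
m ≥ 0 ⇒ t ≥ 0; n ≥ 0 ⇒ t ≤ 8. So t ∈ [0, 8]: 9 solutions.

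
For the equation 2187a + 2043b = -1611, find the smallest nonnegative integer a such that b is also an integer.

gcd(2187, 2043) = 9  (2187 = 1*2043 + 144, 2043 = 14*144 + 27, 144 = 5*27 + 9, 27 = 3*9).
9 divides -1611, so solutions exist.
Back-substituting, 2187*(71) + 2043*(-76) = 9.
Scale by -1611/9 = -179: (a₀, b₀) = (-12709, 13604).
General solution: a = -12709 + 227t, b = 13604 - 243t for integer t.
a ≥ 0: smallest is -12709 mod 227 = 3 (at t = 56), with b = -4.

3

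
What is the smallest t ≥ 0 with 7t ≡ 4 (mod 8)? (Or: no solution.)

gcd(8, 7) = 1  (8 = 1×7 + 1, 7 = 7×1).
1 divides 4, so solutions exist.
Back-substituting, 7×(-1) + 8×(1) = 1.
So 7×(-1) ≡ 1 (mod 8); multiply by 4: t ≡ -4 (mod 8).
Smallest nonnegative: t = -4 mod 8 = 4.

4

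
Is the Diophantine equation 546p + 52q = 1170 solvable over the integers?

gcd(546, 52) = 26  (546 = 10*52 + 26, 52 = 2*26).
26 divides 1170, so integer solutions exist.

yes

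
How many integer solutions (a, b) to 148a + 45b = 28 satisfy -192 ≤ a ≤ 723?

gcd(148, 45):
  148 = 3·45 + 13
  45 = 3·13 + 6
  13 = 2·6 + 1
  6 = 6·1
so gcd(148, 45) = 1.
Back-substitute for Bézout coefficients:
  1 = 13 - 2·6
  ... = 148·(7) + 45·(-23)
Scale by 28: particular solution (196, -644); reduce a mod 45: (16, -52).
General solution: a = 16 + 45t, b = -52 - 148t for integer t.
-192 ≤ 16 + 45t ≤ 723 gives t ∈ [-4, 15], which is 20 values.

20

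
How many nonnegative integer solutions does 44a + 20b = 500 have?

gcd(44, 20) = 4.
By Bézout, 44×(1) + 20×(-2) = 4.
One solution: (0, 25).
General: a = 0 + 5t, b = 25 - 11t.
a ≥ 0 ⇒ t ≥ 0; b ≥ 0 ⇒ t ≤ 2. So t ∈ [0, 2]: 3 solutions.

3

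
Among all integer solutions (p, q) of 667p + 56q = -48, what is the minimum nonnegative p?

gcd(667, 56) = 1  (667 = 11*56 + 51, 56 = 1*51 + 5, 51 = 10*5 + 1, 5 = 5*1).
1 divides -48, so solutions exist.
Back-substituting, 667*(11) + 56*(-131) = 1.
Scale by -48/1 = -48: (p₀, q₀) = (-528, 6288).
General solution: p = -528 + 56t, q = 6288 - 667t for integer t.
p ≥ 0: smallest is -528 mod 56 = 32 (at t = 10), with q = -382.

32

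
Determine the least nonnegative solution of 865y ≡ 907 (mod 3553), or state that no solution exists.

1833

gcd(3553, 865):
  3553 = 4·865 + 93
  865 = 9·93 + 28
  93 = 3·28 + 9
  28 = 3·9 + 1
  9 = 9·1
so gcd(3553, 865) = 1.
1 divides 907, so solutions exist.
Back-substitute for Bézout coefficients:
  1 = 28 - 3·9
  ... = 865·(382) + 3553·(-93)
So 865·(382) ≡ 1 (mod 3553); multiply by 907: y ≡ 346474 (mod 3553).
Smallest nonnegative: y = 346474 mod 3553 = 1833.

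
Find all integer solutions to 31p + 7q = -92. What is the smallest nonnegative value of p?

gcd(31, 7) = 1  (31 = 4×7 + 3, 7 = 2×3 + 1, 3 = 3×1).
1 divides -92, so solutions exist.
Back-substituting, 31×(-2) + 7×(9) = 1.
Scale by -92/1 = -92: (p₀, q₀) = (184, -828).
General solution: p = 184 + 7t, q = -828 - 31t for integer t.
p ≥ 0: smallest is 184 mod 7 = 2 (at t = -26), with q = -22.

2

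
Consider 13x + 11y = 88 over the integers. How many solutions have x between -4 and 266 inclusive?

gcd(13, 11):
  13 = 1·11 + 2
  11 = 5·2 + 1
  2 = 2·1
so gcd(13, 11) = 1.
Back-substitute for Bézout coefficients:
  1 = 11 - 5·2
  ... = 13·(-5) + 11·(6)
Scale by 88: particular solution (-440, 528); reduce x mod 11: (0, 8).
General solution: x = 0 + 11t, y = 8 - 13t for integer t.
-4 ≤ 0 + 11t ≤ 266 gives t ∈ [0, 24], which is 25 values.

25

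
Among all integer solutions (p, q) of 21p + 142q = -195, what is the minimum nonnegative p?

gcd(142, 21):
  142 = 6×21 + 16
  21 = 1×16 + 5
  16 = 3×5 + 1
  5 = 5×1
so gcd(142, 21) = 1.
1 divides -195, so solutions exist.
Back-substitute for Bézout coefficients:
  1 = 16 - 3×5
  ... = 21×(-27) + 142×(4)
Scale by -195/1 = -195: (p₀, q₀) = (5265, -780).
General solution: p = 5265 + 142t, q = -780 - 21t for integer t.
p ≥ 0: smallest is 5265 mod 142 = 11 (at t = -37), with q = -3.

11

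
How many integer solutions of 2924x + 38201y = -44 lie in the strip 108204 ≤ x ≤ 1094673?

26

gcd(38201, 2924) = 1  (38201 = 13×2924 + 189, 2924 = 15×189 + 89, 189 = 2×89 + 11, 89 = 8×11 + 1, 11 = 11×1).
Back-substituting, 2924×(3436) + 38201×(-263) = 1.
Scale by -44: particular solution (-151184, 11572); reduce x mod 38201: (1620, -124).
General solution: x = 1620 + 38201t, y = -124 - 2924t for integer t.
108204 ≤ 1620 + 38201t ≤ 1094673 gives t ∈ [3, 28], which is 26 values.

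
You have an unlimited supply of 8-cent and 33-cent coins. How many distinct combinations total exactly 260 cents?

Need nonnegative integers with 8j + 33k = 260.
gcd(8, 33) = 1, and 8·(-4) + 33·(1) = 1.
So (j₀, k₀) = (-1040, 260); general j = -1040 + 33t, k = 260 - 8t.
j ≥ 0 ⇒ t ≥ 32; k ≥ 0 ⇒ t ≤ 32. That's 1 value of t.

1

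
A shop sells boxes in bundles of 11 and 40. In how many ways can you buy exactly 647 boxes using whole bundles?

1

Need nonnegative integers with 11j + 40k = 647.
gcd(11, 40) = 1, and 11·(11) + 40·(-3) = 1.
So (j₀, k₀) = (7117, -1941); general j = 7117 + 40t, k = -1941 - 11t.
j ≥ 0 ⇒ t ≥ -177; k ≥ 0 ⇒ t ≤ -177. That's 1 value of t.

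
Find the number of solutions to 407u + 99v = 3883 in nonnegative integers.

1

gcd(407, 99) = 11.
By Bézout, 407*(1) + 99*(-4) = 11.
One solution: (2, 31).
General: u = 2 + 9t, v = 31 - 37t.
u ≥ 0 ⇒ t ≥ 0; v ≥ 0 ⇒ t ≤ 0. So t ∈ [0, 0]: 1 solution.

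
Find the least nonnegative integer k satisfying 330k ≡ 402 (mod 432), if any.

13

gcd(432, 330):
  432 = 1·330 + 102
  330 = 3·102 + 24
  102 = 4·24 + 6
  24 = 4·6
so gcd(432, 330) = 6.
6 divides 402, so solutions exist.
Back-substitute for Bézout coefficients:
  6 = 102 - 4·24
  ... = 330·(-17) + 432·(13)
So 330·(-17) ≡ 6 (mod 432); multiply by 67: k ≡ -1139 (mod 72).
Smallest nonnegative: k = -1139 mod 72 = 13.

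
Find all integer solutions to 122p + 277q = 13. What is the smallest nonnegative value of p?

gcd(277, 122) = 1.
1 divides 13, so solutions exist.
By Bézout, 122·(-84) + 277·(37) = 1.
Scale by 13/1 = 13: (p₀, q₀) = (-1092, 481).
General solution: p = -1092 + 277t, q = 481 - 122t for integer t.
p ≥ 0: smallest is -1092 mod 277 = 16 (at t = 4), with q = -7.

16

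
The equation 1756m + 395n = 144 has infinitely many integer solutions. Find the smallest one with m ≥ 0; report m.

324

gcd(1756, 395) = 1.
1 divides 144, so solutions exist.
By Bézout, 1756×(101) + 395×(-449) = 1.
Scale by 144/1 = 144: (m₀, n₀) = (14544, -64656).
General solution: m = 14544 + 395t, n = -64656 - 1756t for integer t.
m ≥ 0: smallest is 14544 mod 395 = 324 (at t = -36), with n = -1440.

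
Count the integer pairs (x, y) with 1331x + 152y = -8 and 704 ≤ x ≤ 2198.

10

gcd(1331, 152) = 1  (1331 = 8×152 + 115, 152 = 1×115 + 37, 115 = 3×37 + 4, 37 = 9×4 + 1, 4 = 4×1).
Back-substituting, 1331×(-37) + 152×(324) = 1.
Scale by -8: particular solution (296, -2592); reduce x mod 152: (144, -1261).
General solution: x = 144 + 152t, y = -1261 - 1331t for integer t.
704 ≤ 144 + 152t ≤ 2198 gives t ∈ [4, 13], which is 10 values.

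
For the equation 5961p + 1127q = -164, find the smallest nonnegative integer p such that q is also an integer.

gcd(5961, 1127) = 1.
1 divides -164, so solutions exist.
By Bézout, 5961*(121) + 1127*(-640) = 1.
Scale by -164/1 = -164: (p₀, q₀) = (-19844, 104960).
General solution: p = -19844 + 1127t, q = 104960 - 5961t for integer t.
p ≥ 0: smallest is -19844 mod 1127 = 442 (at t = 18), with q = -2338.

442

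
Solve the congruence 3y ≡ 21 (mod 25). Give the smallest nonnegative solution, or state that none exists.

7

gcd(25, 3) = 1.
1 divides 21, so solutions exist.
By Bézout, 3*(-8) + 25*(1) = 1.
So 3*(-8) ≡ 1 (mod 25); multiply by 21: y ≡ -168 (mod 25).
Smallest nonnegative: y = -168 mod 25 = 7.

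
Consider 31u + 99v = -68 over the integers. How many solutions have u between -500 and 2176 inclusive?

27

gcd(99, 31) = 1  (99 = 3*31 + 6, 31 = 5*6 + 1, 6 = 6*1).
Back-substituting, 31*(16) + 99*(-5) = 1.
Scale by -68: particular solution (-1088, 340); reduce u mod 99: (1, -1).
General solution: u = 1 + 99t, v = -1 - 31t for integer t.
-500 ≤ 1 + 99t ≤ 2176 gives t ∈ [-5, 21], which is 27 values.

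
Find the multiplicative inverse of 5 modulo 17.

7

gcd(17, 5):
  17 = 3·5 + 2
  5 = 2·2 + 1
  2 = 2·1
so gcd(17, 5) = 1.
Back-substitute for Bézout coefficients:
  1 = 5 - 2·2
  ... = 5·(7) + 17·(-2)
So 5·7 ≡ 1 (mod 17), and 7 mod 17 = 7.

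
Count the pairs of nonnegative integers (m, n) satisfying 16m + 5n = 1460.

gcd(16, 5) = 1  (16 = 3*5 + 1, 5 = 5*1).
Back-substituting, 16*(1) + 5*(-3) = 1.
Scale by 1460: one solution is (1460, -4380). Reduce m mod 5: (0, 292).
General: m = 0 + 5t, n = 292 - 16t.
m ≥ 0 ⇒ t ≥ 0; n ≥ 0 ⇒ t ≤ 18. So t ∈ [0, 18]: 19 solutions.

19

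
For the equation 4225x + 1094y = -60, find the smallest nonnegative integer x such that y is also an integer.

580

gcd(4225, 1094):
  4225 = 3×1094 + 943
  1094 = 1×943 + 151
  943 = 6×151 + 37
  151 = 4×37 + 3
  37 = 12×3 + 1
  3 = 3×1
so gcd(4225, 1094) = 1.
1 divides -60, so solutions exist.
Back-substitute for Bézout coefficients:
  1 = 37 - 12×3
  ... = 4225×(355) + 1094×(-1371)
Scale by -60/1 = -60: (x₀, y₀) = (-21300, 82260).
General solution: x = -21300 + 1094t, y = 82260 - 4225t for integer t.
x ≥ 0: smallest is -21300 mod 1094 = 580 (at t = 20), with y = -2240.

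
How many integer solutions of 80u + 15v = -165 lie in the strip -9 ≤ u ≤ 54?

gcd(80, 15):
  80 = 5·15 + 5
  15 = 3·5
so gcd(80, 15) = 5.
Back-substitute for Bézout coefficients:
  5 = 80 - 5·15
  ... = 80·(1) + 15·(-5)
Scale by -33: particular solution (-33, 165); reduce u mod 3: (0, -11).
General solution: u = 0 + 3t, v = -11 - 16t for integer t.
-9 ≤ 0 + 3t ≤ 54 gives t ∈ [-3, 18], which is 22 values.

22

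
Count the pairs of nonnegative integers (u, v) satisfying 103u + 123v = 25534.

gcd(123, 103) = 1  (123 = 1*103 + 20, 103 = 5*20 + 3, 20 = 6*3 + 2, 3 = 1*2 + 1, 2 = 2*1).
Back-substituting, 103*(43) + 123*(-36) = 1.
Scale by 25534: one solution is (1097962, -919224). Reduce u mod 123: (64, 154).
General: u = 64 + 123t, v = 154 - 103t.
u ≥ 0 ⇒ t ≥ 0; v ≥ 0 ⇒ t ≤ 1. So t ∈ [0, 1]: 2 solutions.

2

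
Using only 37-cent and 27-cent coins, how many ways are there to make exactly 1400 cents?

Need nonnegative integers with 37j + 27k = 1400.
gcd(37, 27) = 1, and 37·(-8) + 27·(11) = 1.
So (j₀, k₀) = (-11200, 15400); general j = -11200 + 27t, k = 15400 - 37t.
j ≥ 0 ⇒ t ≥ 415; k ≥ 0 ⇒ t ≤ 416. That's 2 values of t.

2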